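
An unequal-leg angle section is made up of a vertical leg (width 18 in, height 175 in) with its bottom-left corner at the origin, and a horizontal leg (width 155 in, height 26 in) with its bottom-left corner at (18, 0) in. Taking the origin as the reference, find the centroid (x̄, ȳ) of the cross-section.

vertical leg: A = 18 × 175 = 3150.00, centroid at (9.00, 87.50).
horizontal leg: A = 155 × 26 = 4030.00, centroid at (95.50, 13.00).
ΣA = 7180.00 in²
ΣAx̄ = (3150.00)(9.00) + (4030.00)(95.50) = 413215.00 in³
ΣAȳ = (3150.00)(87.50) + (4030.00)(13.00) = 328015.00 in³
x̄ = 413215.00 / 7180.00 = 57.55 in
ȳ = 328015.00 / 7180.00 = 45.68 in

x̄ = 57.55 in, ȳ = 45.68 in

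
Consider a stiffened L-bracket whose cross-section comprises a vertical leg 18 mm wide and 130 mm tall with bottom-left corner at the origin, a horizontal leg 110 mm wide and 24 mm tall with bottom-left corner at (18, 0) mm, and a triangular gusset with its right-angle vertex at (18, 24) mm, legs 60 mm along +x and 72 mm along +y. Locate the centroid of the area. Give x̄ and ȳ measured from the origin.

Part | A | x̄ᵢ | ȳᵢ | A·x̄ᵢ | A·ȳᵢ
vertical leg | 2340.00 | 9.00 | 65.00 | 21060.00 | 152100.00
horizontal leg | 2640.00 | 73.00 | 12.00 | 192720.00 | 31680.00
gusset | 2160.00 | 38.00 | 48.00 | 82080.00 | 103680.00
Σ | 7140.00 |  |  | 295860.00 | 287460.00
x̄ = 295860.00 / 7140.00 = 41.44 mm
ȳ = 287460.00 / 7140.00 = 40.26 mm

x̄ = 41.44 mm, ȳ = 40.26 mm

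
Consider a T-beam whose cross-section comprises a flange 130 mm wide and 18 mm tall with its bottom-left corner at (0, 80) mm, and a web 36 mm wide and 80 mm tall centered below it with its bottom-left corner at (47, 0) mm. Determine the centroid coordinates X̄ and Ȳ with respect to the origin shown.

Part | A | x̄ᵢ | ȳᵢ | A·x̄ᵢ | A·ȳᵢ
web | 2880.00 | 65.00 | 40.00 | 187200.00 | 115200.00
flange | 2340.00 | 65.00 | 89.00 | 152100.00 | 208260.00
Σ | 5220.00 |  |  | 339300.00 | 323460.00
X̄ = 339300.00 / 5220.00 = 65.00 mm
Ȳ = 323460.00 / 5220.00 = 61.97 mm

X̄ = 65.00 mm, Ȳ = 61.97 mm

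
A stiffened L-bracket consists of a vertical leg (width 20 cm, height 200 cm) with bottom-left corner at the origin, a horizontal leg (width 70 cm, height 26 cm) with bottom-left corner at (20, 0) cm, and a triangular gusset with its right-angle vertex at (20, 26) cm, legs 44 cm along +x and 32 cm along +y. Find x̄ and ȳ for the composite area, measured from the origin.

x̄ = 25.22 cm, ȳ = 68.90 cm

vertical leg: A = 20 × 200 = 4000.00, centroid at (10.00, 100.00).
horizontal leg: A = 70 × 26 = 1820.00, centroid at (55.00, 13.00).
gusset: A = ½·44·32 = 704.00, centroid at (34.67, 36.67).
ΣA = 6524.00 cm², ΣAx̄ = 164505.33 cm³, ΣAȳ = 449473.33 cm³.
x̄ = 164505.33/6524.00 = 25.22 cm; ȳ = 449473.33/6524.00 = 68.90 cm.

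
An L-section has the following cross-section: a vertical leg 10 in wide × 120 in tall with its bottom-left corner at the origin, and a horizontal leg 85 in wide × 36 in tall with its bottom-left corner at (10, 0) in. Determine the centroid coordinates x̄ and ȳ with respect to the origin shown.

x̄ = 39.12 in, ȳ = 29.83 in

Part | A | x̄ᵢ | ȳᵢ | A·x̄ᵢ | A·ȳᵢ
vertical leg | 1200.00 | 5.00 | 60.00 | 6000.00 | 72000.00
horizontal leg | 3060.00 | 52.50 | 18.00 | 160650.00 | 55080.00
Σ | 4260.00 |  |  | 166650.00 | 127080.00
x̄ = 166650.00 / 4260.00 = 39.12 in
ȳ = 127080.00 / 4260.00 = 29.83 in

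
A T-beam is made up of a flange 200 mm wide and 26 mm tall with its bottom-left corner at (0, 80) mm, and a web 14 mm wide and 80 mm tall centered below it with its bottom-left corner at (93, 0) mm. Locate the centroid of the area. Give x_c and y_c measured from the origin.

x_c = 100.00 mm, y_c = 83.61 mm

web: A = 14 × 80 = 1120.00, centroid at (100.00, 40.00).
flange: A = 200 × 26 = 5200.00, centroid at (100.00, 93.00).
ΣA = 6320.00 mm²
ΣAx_c = (1120.00)(100.00) + (5200.00)(100.00) = 632000.00 mm³
ΣAy_c = (1120.00)(40.00) + (5200.00)(93.00) = 528400.00 mm³
x_c = 632000.00 / 6320.00 = 100.00 mm
y_c = 528400.00 / 6320.00 = 83.61 mm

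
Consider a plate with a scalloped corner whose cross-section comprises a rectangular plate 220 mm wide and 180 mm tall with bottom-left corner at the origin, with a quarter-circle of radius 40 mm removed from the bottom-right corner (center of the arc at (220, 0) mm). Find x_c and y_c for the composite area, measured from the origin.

x_c = 106.95 mm, y_c = 92.39 mm

plate: A = 220 × 180 = 39600.00, centroid at (110.00, 90.00).
removed quarter-circle: A = −¼π·40² = -1256.64, centroid at (203.02, 16.98).
ΣA = 38343.36 mm²
ΣAx_c = (39600.00)(110.00) + (-1256.64)(203.02) = 4100873.18 mm³
ΣAy_c = (39600.00)(90.00) + (-1256.64)(16.98) = 3542666.67 mm³
x_c = 4100873.18 / 38343.36 = 106.95 mm
y_c = 3542666.67 / 38343.36 = 92.39 mm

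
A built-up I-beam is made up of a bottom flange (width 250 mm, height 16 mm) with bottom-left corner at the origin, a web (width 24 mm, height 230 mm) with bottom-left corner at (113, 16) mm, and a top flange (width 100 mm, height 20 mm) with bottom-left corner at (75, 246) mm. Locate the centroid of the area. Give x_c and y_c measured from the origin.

x_c = 125.00 mm, y_c = 109.99 mm

bottom flange: A = 250 × 16 = 4000.00, centroid at (125.00, 8.00).
web: A = 24 × 230 = 5520.00, centroid at (125.00, 131.00).
top flange: A = 100 × 20 = 2000.00, centroid at (125.00, 256.00).
ΣA = 11520.00 mm², ΣAx_c = 1440000.00 mm³, ΣAy_c = 1267120.00 mm³.
x_c = 1440000.00/11520.00 = 125.00 mm; y_c = 1267120.00/11520.00 = 109.99 mm.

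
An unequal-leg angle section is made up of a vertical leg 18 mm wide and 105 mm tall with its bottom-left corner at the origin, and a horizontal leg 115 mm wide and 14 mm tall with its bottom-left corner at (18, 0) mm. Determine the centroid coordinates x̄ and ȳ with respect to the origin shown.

Part | A | x̄ᵢ | ȳᵢ | A·x̄ᵢ | A·ȳᵢ
vertical leg | 1890.00 | 9.00 | 52.50 | 17010.00 | 99225.00
horizontal leg | 1610.00 | 75.50 | 7.00 | 121555.00 | 11270.00
Σ | 3500.00 |  |  | 138565.00 | 110495.00
x̄ = 138565.00 / 3500.00 = 39.59 mm
ȳ = 110495.00 / 3500.00 = 31.57 mm

x̄ = 39.59 mm, ȳ = 31.57 mm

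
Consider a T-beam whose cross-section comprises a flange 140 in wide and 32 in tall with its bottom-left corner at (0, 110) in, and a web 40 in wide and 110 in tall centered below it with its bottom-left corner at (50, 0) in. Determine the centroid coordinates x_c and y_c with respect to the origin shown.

web: A = 40 × 110 = 4400.00, centroid at (70.00, 55.00).
flange: A = 140 × 32 = 4480.00, centroid at (70.00, 126.00).
ΣA = 8880.00 in²
ΣAx_c = (4400.00)(70.00) + (4480.00)(70.00) = 621600.00 in³
ΣAy_c = (4400.00)(55.00) + (4480.00)(126.00) = 806480.00 in³
x_c = 621600.00 / 8880.00 = 70.00 in
y_c = 806480.00 / 8880.00 = 90.82 in

x_c = 70.00 in, y_c = 90.82 in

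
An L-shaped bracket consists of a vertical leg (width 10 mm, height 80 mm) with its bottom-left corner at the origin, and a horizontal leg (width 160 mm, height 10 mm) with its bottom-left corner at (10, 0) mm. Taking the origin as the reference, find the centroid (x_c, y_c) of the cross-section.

x_c = 61.67 mm, y_c = 16.67 mm

vertical leg: A = 10 × 80 = 800.00, centroid at (5.00, 40.00).
horizontal leg: A = 160 × 10 = 1600.00, centroid at (90.00, 5.00).
ΣA = 2400.00 mm², ΣAx_c = 148000.00 mm³, ΣAy_c = 40000.00 mm³.
x_c = 148000.00/2400.00 = 61.67 mm; y_c = 40000.00/2400.00 = 16.67 mm.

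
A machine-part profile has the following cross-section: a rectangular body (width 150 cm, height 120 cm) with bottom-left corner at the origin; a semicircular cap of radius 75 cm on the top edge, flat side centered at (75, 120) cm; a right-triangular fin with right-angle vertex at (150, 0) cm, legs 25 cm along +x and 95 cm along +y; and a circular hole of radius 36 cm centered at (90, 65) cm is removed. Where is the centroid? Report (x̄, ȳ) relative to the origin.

x̄ = 76.58 cm, ȳ = 91.62 cm

rectangular body: A = 150 × 120 = 18000.00, centroid at (75.00, 60.00).
semicircular top: A = ½π·75² = 8835.73, centroid at (75.00, 151.83).
triangular fin: A = ½·25·95 = 1187.50, centroid at (158.33, 31.67).
hole: A = −π·36² = -4071.50, centroid at (90.00, 65.00).
ΣA = 23951.73 cm²
ΣAx̄ = (18000.00)(75.00) + (8835.73)(75.00) + (1187.50)(158.33) + (-4071.50)(90.00) = 1834265.17 cm³
ΣAȳ = (18000.00)(60.00) + (8835.73)(151.83) + (1187.50)(31.67) + (-4071.50)(65.00) = 2194493.92 cm³
x̄ = 1834265.17 / 23951.73 = 76.58 cm
ȳ = 2194493.92 / 23951.73 = 91.62 cm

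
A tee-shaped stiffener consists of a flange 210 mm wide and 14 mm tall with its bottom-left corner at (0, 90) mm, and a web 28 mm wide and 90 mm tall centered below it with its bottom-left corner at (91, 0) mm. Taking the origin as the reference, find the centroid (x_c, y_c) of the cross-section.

x_c = 105.00 mm, y_c = 73.00 mm

Part | A | x̄ᵢ | ȳᵢ | A·x̄ᵢ | A·ȳᵢ
web | 2520.00 | 105.00 | 45.00 | 264600.00 | 113400.00
flange | 2940.00 | 105.00 | 97.00 | 308700.00 | 285180.00
Σ | 5460.00 |  |  | 573300.00 | 398580.00
x_c = 573300.00 / 5460.00 = 105.00 mm
y_c = 398580.00 / 5460.00 = 73.00 mm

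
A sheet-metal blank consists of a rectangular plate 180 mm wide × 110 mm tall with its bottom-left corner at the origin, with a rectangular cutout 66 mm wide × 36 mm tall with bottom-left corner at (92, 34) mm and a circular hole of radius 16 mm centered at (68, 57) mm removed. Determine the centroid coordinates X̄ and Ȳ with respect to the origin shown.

X̄ = 86.06 mm, Ȳ = 55.33 mm

plate: A = 180 × 110 = 19800.00, centroid at (90.00, 55.00).
hole 1: A = −(66 × 36) = -2376.00, centroid at (125.00, 52.00).
hole 2: A = −π·16² = -804.25, centroid at (68.00, 57.00).
ΣA = 16619.75 mm²
ΣAX̄ = (19800.00)(90.00) + (-2376.00)(125.00) + (-804.25)(68.00) = 1430311.16 mm³
ΣAȲ = (19800.00)(55.00) + (-2376.00)(52.00) + (-804.25)(57.00) = 919605.88 mm³
X̄ = 1430311.16 / 16619.75 = 86.06 mm
Ȳ = 919605.88 / 16619.75 = 55.33 mm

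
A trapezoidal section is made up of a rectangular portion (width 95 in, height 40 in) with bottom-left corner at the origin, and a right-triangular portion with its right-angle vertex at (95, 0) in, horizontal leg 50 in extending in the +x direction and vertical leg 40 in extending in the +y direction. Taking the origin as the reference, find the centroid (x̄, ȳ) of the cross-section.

x̄ = 60.87 in, ȳ = 18.61 in

rectangular portion: A = 95 × 40 = 3800.00, centroid at (47.50, 20.00).
triangular portion: A = ½·50·40 = 1000.00, centroid at (111.67, 13.33).
ΣA = 4800.00 in²
ΣAx̄ = (3800.00)(47.50) + (1000.00)(111.67) = 292166.67 in³
ΣAȳ = (3800.00)(20.00) + (1000.00)(13.33) = 89333.33 in³
x̄ = 292166.67 / 4800.00 = 60.87 in
ȳ = 89333.33 / 4800.00 = 18.61 in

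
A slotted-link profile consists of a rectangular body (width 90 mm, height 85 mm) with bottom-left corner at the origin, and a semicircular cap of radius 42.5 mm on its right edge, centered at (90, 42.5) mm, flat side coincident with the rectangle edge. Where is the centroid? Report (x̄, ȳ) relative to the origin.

x̄ = 62.05 mm, ȳ = 42.50 mm

rectangular body: A = 90 × 85 = 7650.00, centroid at (45.00, 42.50).
semicircular end: A = ½π·42.5² = 2837.25, centroid at (108.04, 42.50).
ΣA = 10487.25 mm²
ΣAx̄ = (7650.00)(45.00) + (2837.25)(108.04) = 650779.66 mm³
ΣAȳ = (7650.00)(42.50) + (2837.25)(42.50) = 445708.16 mm³
x̄ = 650779.66 / 10487.25 = 62.05 mm
ȳ = 445708.16 / 10487.25 = 42.50 mm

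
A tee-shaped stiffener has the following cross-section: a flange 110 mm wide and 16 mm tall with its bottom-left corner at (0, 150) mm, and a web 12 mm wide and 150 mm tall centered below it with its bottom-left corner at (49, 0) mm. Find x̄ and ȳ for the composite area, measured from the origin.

x̄ = 55.00 mm, ȳ = 116.03 mm

web: A = 12 × 150 = 1800.00, centroid at (55.00, 75.00).
flange: A = 110 × 16 = 1760.00, centroid at (55.00, 158.00).
ΣA = 3560.00 mm², ΣAx̄ = 195800.00 mm³, ΣAȳ = 413080.00 mm³.
x̄ = 195800.00/3560.00 = 55.00 mm; ȳ = 413080.00/3560.00 = 116.03 mm.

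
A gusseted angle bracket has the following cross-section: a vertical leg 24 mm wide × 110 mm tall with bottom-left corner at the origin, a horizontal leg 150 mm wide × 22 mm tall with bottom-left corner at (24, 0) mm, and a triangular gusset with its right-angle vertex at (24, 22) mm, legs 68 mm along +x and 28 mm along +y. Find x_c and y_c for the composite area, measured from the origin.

x_c = 58.45 mm, y_c = 30.66 mm

Part | A | x̄ᵢ | ȳᵢ | A·x̄ᵢ | A·ȳᵢ
vertical leg | 2640.00 | 12.00 | 55.00 | 31680.00 | 145200.00
horizontal leg | 3300.00 | 99.00 | 11.00 | 326700.00 | 36300.00
gusset | 952.00 | 46.67 | 31.33 | 44426.67 | 29829.33
Σ | 6892.00 |  |  | 402806.67 | 211329.33
x_c = 402806.67 / 6892.00 = 58.45 mm
y_c = 211329.33 / 6892.00 = 30.66 mm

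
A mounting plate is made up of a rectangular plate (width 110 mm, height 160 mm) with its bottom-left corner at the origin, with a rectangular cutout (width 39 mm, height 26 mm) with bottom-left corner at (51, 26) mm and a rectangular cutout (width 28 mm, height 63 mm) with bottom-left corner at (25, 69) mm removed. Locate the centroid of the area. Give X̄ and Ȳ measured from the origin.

X̄ = 55.84 mm, Ȳ = 80.37 mm

plate: A = 110 × 160 = 17600.00, centroid at (55.00, 80.00).
hole 1: A = −(39 × 26) = -1014.00, centroid at (70.50, 39.00).
hole 2: A = −(28 × 63) = -1764.00, centroid at (39.00, 100.50).
ΣA = 14822.00 mm²
ΣAX̄ = (17600.00)(55.00) + (-1014.00)(70.50) + (-1764.00)(39.00) = 827717.00 mm³
ΣAȲ = (17600.00)(80.00) + (-1014.00)(39.00) + (-1764.00)(100.50) = 1191172.00 mm³
X̄ = 827717.00 / 14822.00 = 55.84 mm
Ȳ = 1191172.00 / 14822.00 = 80.37 mm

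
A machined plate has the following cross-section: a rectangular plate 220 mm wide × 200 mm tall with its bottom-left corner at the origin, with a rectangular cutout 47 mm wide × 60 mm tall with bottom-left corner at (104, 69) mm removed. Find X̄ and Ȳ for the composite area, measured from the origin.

Part | A | x̄ᵢ | ȳᵢ | A·x̄ᵢ | A·ȳᵢ
plate | 44000.00 | 110.00 | 100.00 | 4840000.00 | 4400000.00
hole | -2820.00 | 127.50 | 99.00 | -359550.00 | -279180.00
Σ | 41180.00 |  |  | 4480450.00 | 4120820.00
X̄ = 4480450.00 / 41180.00 = 108.80 mm
Ȳ = 4120820.00 / 41180.00 = 100.07 mm

X̄ = 108.80 mm, Ȳ = 100.07 mm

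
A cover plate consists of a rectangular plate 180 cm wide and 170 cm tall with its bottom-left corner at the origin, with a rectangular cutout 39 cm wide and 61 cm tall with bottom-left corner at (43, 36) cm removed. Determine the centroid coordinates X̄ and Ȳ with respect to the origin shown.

Part | A | x̄ᵢ | ȳᵢ | A·x̄ᵢ | A·ȳᵢ
plate | 30600.00 | 90.00 | 85.00 | 2754000.00 | 2601000.00
hole | -2379.00 | 62.50 | 66.50 | -148687.50 | -158203.50
Σ | 28221.00 |  |  | 2605312.50 | 2442796.50
X̄ = 2605312.50 / 28221.00 = 92.32 cm
Ȳ = 2442796.50 / 28221.00 = 86.56 cm

X̄ = 92.32 cm, Ȳ = 86.56 cm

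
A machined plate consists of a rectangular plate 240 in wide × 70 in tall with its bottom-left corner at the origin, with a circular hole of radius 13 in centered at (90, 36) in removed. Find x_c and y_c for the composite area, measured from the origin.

plate: A = 240 × 70 = 16800.00, centroid at (120.00, 35.00).
hole: A = −π·13² = -530.93, centroid at (90.00, 36.00).
ΣA = 16269.07 in², ΣAx_c = 1968216.38 in³, ΣAy_c = 568886.55 in³.
x_c = 1968216.38/16269.07 = 120.98 in; y_c = 568886.55/16269.07 = 34.97 in.

x_c = 120.98 in, y_c = 34.97 in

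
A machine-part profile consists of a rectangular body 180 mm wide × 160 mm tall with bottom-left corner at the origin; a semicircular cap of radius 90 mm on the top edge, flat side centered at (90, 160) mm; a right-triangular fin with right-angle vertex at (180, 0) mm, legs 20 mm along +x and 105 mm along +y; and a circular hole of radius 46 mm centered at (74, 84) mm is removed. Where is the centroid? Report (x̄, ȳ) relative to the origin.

rectangular body: A = 180 × 160 = 28800.00, centroid at (90.00, 80.00).
semicircular top: A = ½π·90² = 12723.45, centroid at (90.00, 198.20).
triangular fin: A = ½·20·105 = 1050.00, centroid at (186.67, 35.00).
hole: A = −π·46² = -6647.61, centroid at (74.00, 84.00).
ΣA = 35925.84 mm²
ΣAx̄ = (28800.00)(90.00) + (12723.45)(90.00) + (1050.00)(186.67) + (-6647.61)(74.00) = 3441187.38 mm³
ΣAȳ = (28800.00)(80.00) + (12723.45)(198.20) + (1050.00)(35.00) + (-6647.61)(84.00) = 4304102.79 mm³
x̄ = 3441187.38 / 35925.84 = 95.79 mm
ȳ = 4304102.79 / 35925.84 = 119.81 mm

x̄ = 95.79 mm, ȳ = 119.81 mm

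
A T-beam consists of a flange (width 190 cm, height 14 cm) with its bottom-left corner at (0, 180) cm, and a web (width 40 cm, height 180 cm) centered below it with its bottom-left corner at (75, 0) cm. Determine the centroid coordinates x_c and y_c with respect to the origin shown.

x_c = 95.00 cm, y_c = 116.17 cm

web: A = 40 × 180 = 7200.00, centroid at (95.00, 90.00).
flange: A = 190 × 14 = 2660.00, centroid at (95.00, 187.00).
ΣA = 9860.00 cm²
ΣAx_c = (7200.00)(95.00) + (2660.00)(95.00) = 936700.00 cm³
ΣAy_c = (7200.00)(90.00) + (2660.00)(187.00) = 1145420.00 cm³
x_c = 936700.00 / 9860.00 = 95.00 cm
y_c = 1145420.00 / 9860.00 = 116.17 cm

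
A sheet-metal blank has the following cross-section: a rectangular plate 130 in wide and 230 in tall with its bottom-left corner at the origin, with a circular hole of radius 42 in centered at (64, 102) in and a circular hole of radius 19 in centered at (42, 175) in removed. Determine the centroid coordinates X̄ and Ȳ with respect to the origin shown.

plate: A = 130 × 230 = 29900.00, centroid at (65.00, 115.00).
hole 1: A = −π·42² = -5541.77, centroid at (64.00, 102.00).
hole 2: A = −π·19² = -1134.11, centroid at (42.00, 175.00).
ΣA = 23224.12 in², ΣAX̄ = 1541193.93 in³, ΣAȲ = 2674769.40 in³.
X̄ = 1541193.93/23224.12 = 66.36 in; Ȳ = 2674769.40/23224.12 = 115.17 in.

X̄ = 66.36 in, Ȳ = 115.17 in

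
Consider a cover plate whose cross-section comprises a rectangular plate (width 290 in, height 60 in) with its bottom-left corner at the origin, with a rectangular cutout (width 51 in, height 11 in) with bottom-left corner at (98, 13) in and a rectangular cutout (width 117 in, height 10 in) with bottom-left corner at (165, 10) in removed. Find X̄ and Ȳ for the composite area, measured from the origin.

X̄ = 139.91 in, Ȳ = 31.53 in

plate: A = 290 × 60 = 17400.00, centroid at (145.00, 30.00).
hole 1: A = −(51 × 11) = -561.00, centroid at (123.50, 18.50).
hole 2: A = −(117 × 10) = -1170.00, centroid at (223.50, 15.00).
ΣA = 15669.00 in²
ΣAX̄ = (17400.00)(145.00) + (-561.00)(123.50) + (-1170.00)(223.50) = 2192221.50 in³
ΣAȲ = (17400.00)(30.00) + (-561.00)(18.50) + (-1170.00)(15.00) = 494071.50 in³
X̄ = 2192221.50 / 15669.00 = 139.91 in
Ȳ = 494071.50 / 15669.00 = 31.53 in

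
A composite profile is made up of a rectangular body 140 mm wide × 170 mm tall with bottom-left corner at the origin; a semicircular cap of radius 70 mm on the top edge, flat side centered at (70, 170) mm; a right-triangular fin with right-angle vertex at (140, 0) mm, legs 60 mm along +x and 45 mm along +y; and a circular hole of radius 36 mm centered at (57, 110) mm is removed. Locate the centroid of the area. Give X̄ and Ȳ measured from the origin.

X̄ = 76.06 mm, Ȳ = 108.86 mm

Part | A | x̄ᵢ | ȳᵢ | A·x̄ᵢ | A·ȳᵢ
rectangular body | 23800.00 | 70.00 | 85.00 | 1666000.00 | 2023000.00
semicircular top | 7696.90 | 70.00 | 199.71 | 538783.14 | 1537140.01
triangular fin | 1350.00 | 160.00 | 15.00 | 216000.00 | 20250.00
hole | -4071.50 | 57.00 | 110.00 | -232075.73 | -447865.45
Σ | 28775.40 |  |  | 2188707.41 | 3132524.56
X̄ = 2188707.41 / 28775.40 = 76.06 mm
Ȳ = 3132524.56 / 28775.40 = 108.86 mm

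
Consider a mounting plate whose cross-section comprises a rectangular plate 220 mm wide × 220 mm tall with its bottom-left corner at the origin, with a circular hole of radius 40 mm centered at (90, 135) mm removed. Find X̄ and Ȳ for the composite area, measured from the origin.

X̄ = 112.32 mm, Ȳ = 107.10 mm

Part | A | x̄ᵢ | ȳᵢ | A·x̄ᵢ | A·ȳᵢ
plate | 48400.00 | 110.00 | 110.00 | 5324000.00 | 5324000.00
hole | -5026.55 | 90.00 | 135.00 | -452389.34 | -678584.01
Σ | 43373.45 |  |  | 4871610.66 | 4645415.99
X̄ = 4871610.66 / 43373.45 = 112.32 mm
Ȳ = 4645415.99 / 43373.45 = 107.10 mm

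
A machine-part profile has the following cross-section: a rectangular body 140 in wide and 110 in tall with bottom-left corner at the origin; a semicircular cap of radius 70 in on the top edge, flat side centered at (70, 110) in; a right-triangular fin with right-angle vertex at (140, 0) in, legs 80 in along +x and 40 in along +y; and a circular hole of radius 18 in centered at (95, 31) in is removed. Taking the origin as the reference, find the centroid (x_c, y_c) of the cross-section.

x_c = 75.46 in, y_c = 80.75 in

Part | A | x̄ᵢ | ȳᵢ | A·x̄ᵢ | A·ȳᵢ
rectangular body | 15400.00 | 70.00 | 55.00 | 1078000.00 | 847000.00
semicircular top | 7696.90 | 70.00 | 139.71 | 538783.14 | 1075325.89
triangular fin | 1600.00 | 166.67 | 13.33 | 266666.67 | 21333.33
hole | -1017.88 | 95.00 | 31.00 | -96698.22 | -31554.16
Σ | 23679.03 |  |  | 1786751.58 | 1912105.06
x_c = 1786751.58 / 23679.03 = 75.46 in
y_c = 1912105.06 / 23679.03 = 80.75 in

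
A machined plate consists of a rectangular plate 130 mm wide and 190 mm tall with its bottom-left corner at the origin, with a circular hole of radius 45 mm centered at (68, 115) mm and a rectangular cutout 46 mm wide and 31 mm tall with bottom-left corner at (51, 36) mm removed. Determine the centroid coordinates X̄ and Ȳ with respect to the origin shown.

plate: A = 130 × 190 = 24700.00, centroid at (65.00, 95.00).
hole 1: A = −π·45² = -6361.73, centroid at (68.00, 115.00).
hole 2: A = −(46 × 31) = -1426.00, centroid at (74.00, 51.50).
ΣA = 16912.27 mm², ΣAX̄ = 1067378.69 mm³, ΣAȲ = 1541462.61 mm³.
X̄ = 1067378.69/16912.27 = 63.11 mm; Ȳ = 1541462.61/16912.27 = 91.14 mm.

X̄ = 63.11 mm, Ȳ = 91.14 mm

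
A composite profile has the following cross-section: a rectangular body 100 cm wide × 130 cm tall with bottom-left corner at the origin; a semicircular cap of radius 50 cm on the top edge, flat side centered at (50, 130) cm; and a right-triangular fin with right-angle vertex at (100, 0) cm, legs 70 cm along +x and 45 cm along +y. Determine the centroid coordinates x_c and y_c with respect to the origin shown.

rectangular body: A = 100 × 130 = 13000.00, centroid at (50.00, 65.00).
semicircular top: A = ½π·50² = 3926.99, centroid at (50.00, 151.22).
triangular fin: A = ½·70·45 = 1575.00, centroid at (123.33, 15.00).
ΣA = 18501.99 cm²
ΣAx_c = (13000.00)(50.00) + (3926.99)(50.00) + (1575.00)(123.33) = 1040599.54 cm³
ΣAy_c = (13000.00)(65.00) + (3926.99)(151.22) + (1575.00)(15.00) = 1462467.14 cm³
x_c = 1040599.54 / 18501.99 = 56.24 cm
y_c = 1462467.14 / 18501.99 = 79.04 cm

x_c = 56.24 cm, y_c = 79.04 cm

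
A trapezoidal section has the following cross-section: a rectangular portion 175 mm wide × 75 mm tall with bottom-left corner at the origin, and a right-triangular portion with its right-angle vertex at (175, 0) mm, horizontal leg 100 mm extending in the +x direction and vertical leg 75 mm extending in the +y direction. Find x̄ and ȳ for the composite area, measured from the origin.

x̄ = 114.35 mm, ȳ = 34.72 mm

Part | A | x̄ᵢ | ȳᵢ | A·x̄ᵢ | A·ȳᵢ
rectangular portion | 13125.00 | 87.50 | 37.50 | 1148437.50 | 492187.50
triangular portion | 3750.00 | 208.33 | 25.00 | 781250.00 | 93750.00
Σ | 16875.00 |  |  | 1929687.50 | 585937.50
x̄ = 1929687.50 / 16875.00 = 114.35 mm
ȳ = 585937.50 / 16875.00 = 34.72 mm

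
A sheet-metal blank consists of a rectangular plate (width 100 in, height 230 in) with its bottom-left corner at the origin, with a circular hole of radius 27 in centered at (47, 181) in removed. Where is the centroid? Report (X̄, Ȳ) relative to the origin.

X̄ = 50.33 in, Ȳ = 107.70 in

plate: A = 100 × 230 = 23000.00, centroid at (50.00, 115.00).
hole: A = −π·27² = -2290.22, centroid at (47.00, 181.00).
ΣA = 20709.78 in²
ΣAX̄ = (23000.00)(50.00) + (-2290.22)(47.00) = 1042359.61 in³
ΣAȲ = (23000.00)(115.00) + (-2290.22)(181.00) = 2230469.99 in³
X̄ = 1042359.61 / 20709.78 = 50.33 in
Ȳ = 2230469.99 / 20709.78 = 107.70 in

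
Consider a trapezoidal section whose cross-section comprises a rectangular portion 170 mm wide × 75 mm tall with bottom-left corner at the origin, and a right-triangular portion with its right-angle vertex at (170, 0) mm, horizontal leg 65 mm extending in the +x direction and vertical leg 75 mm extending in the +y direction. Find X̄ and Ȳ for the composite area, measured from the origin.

rectangular portion: A = 170 × 75 = 12750.00, centroid at (85.00, 37.50).
triangular portion: A = ½·65·75 = 2437.50, centroid at (191.67, 25.00).
ΣA = 15187.50 mm²
ΣAX̄ = (12750.00)(85.00) + (2437.50)(191.67) = 1550937.50 mm³
ΣAȲ = (12750.00)(37.50) + (2437.50)(25.00) = 539062.50 mm³
X̄ = 1550937.50 / 15187.50 = 102.12 mm
Ȳ = 539062.50 / 15187.50 = 35.49 mm

X̄ = 102.12 mm, Ȳ = 35.49 mm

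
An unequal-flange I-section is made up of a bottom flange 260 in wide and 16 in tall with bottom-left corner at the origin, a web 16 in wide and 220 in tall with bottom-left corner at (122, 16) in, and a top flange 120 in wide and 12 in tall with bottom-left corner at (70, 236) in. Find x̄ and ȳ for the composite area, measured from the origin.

bottom flange: A = 260 × 16 = 4160.00, centroid at (130.00, 8.00).
web: A = 16 × 220 = 3520.00, centroid at (130.00, 126.00).
top flange: A = 120 × 12 = 1440.00, centroid at (130.00, 242.00).
ΣA = 9120.00 in², ΣAx̄ = 1185600.00 in³, ΣAȳ = 825280.00 in³.
x̄ = 1185600.00/9120.00 = 130.00 in; ȳ = 825280.00/9120.00 = 90.49 in.

x̄ = 130.00 in, ȳ = 90.49 in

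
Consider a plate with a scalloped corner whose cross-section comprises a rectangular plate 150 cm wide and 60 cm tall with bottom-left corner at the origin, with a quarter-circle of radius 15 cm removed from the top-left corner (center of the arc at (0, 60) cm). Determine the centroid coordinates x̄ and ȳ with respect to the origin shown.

plate: A = 150 × 60 = 9000.00, centroid at (75.00, 30.00).
removed quarter-circle: A = −¼π·15² = -176.71, centroid at (6.37, 53.63).
ΣA = 8823.29 cm², ΣAx̄ = 673875.00 cm³, ΣAȳ = 260522.12 cm³.
x̄ = 673875.00/8823.29 = 76.37 cm; ȳ = 260522.12/8823.29 = 29.53 cm.

x̄ = 76.37 cm, ȳ = 29.53 cm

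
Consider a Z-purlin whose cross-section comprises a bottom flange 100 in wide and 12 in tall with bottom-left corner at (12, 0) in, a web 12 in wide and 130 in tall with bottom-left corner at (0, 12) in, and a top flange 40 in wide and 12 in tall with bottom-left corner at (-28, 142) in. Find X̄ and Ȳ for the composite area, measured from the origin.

bottom flange: A = 100 × 12 = 1200.00, centroid at (62.00, 6.00).
web: A = 12 × 130 = 1560.00, centroid at (6.00, 77.00).
top flange: A = 40 × 12 = 480.00, centroid at (-8.00, 148.00).
ΣA = 3240.00 in²
ΣAX̄ = (1200.00)(62.00) + (1560.00)(6.00) + (480.00)(-8.00) = 79920.00 in³
ΣAȲ = (1200.00)(6.00) + (1560.00)(77.00) + (480.00)(148.00) = 198360.00 in³
X̄ = 79920.00 / 3240.00 = 24.67 in
Ȳ = 198360.00 / 3240.00 = 61.22 in

X̄ = 24.67 in, Ȳ = 61.22 in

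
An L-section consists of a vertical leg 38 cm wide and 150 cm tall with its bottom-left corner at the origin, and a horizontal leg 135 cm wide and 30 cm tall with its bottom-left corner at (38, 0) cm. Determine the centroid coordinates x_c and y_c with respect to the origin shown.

Part | A | x̄ᵢ | ȳᵢ | A·x̄ᵢ | A·ȳᵢ
vertical leg | 5700.00 | 19.00 | 75.00 | 108300.00 | 427500.00
horizontal leg | 4050.00 | 105.50 | 15.00 | 427275.00 | 60750.00
Σ | 9750.00 |  |  | 535575.00 | 488250.00
x_c = 535575.00 / 9750.00 = 54.93 cm
y_c = 488250.00 / 9750.00 = 50.08 cm

x_c = 54.93 cm, y_c = 50.08 cm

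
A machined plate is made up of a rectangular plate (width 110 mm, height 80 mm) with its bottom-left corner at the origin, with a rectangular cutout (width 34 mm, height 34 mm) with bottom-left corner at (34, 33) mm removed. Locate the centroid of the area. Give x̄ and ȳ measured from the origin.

Part | A | x̄ᵢ | ȳᵢ | A·x̄ᵢ | A·ȳᵢ
plate | 8800.00 | 55.00 | 40.00 | 484000.00 | 352000.00
hole | -1156.00 | 51.00 | 50.00 | -58956.00 | -57800.00
Σ | 7644.00 |  |  | 425044.00 | 294200.00
x̄ = 425044.00 / 7644.00 = 55.60 mm
ȳ = 294200.00 / 7644.00 = 38.49 mm

x̄ = 55.60 mm, ȳ = 38.49 mm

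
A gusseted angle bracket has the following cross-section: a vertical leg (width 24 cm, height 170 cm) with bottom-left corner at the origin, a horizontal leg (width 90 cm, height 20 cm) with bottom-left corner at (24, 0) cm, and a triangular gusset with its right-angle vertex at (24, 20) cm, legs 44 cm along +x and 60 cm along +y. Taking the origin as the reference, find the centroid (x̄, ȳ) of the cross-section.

Part | A | x̄ᵢ | ȳᵢ | A·x̄ᵢ | A·ȳᵢ
vertical leg | 4080.00 | 12.00 | 85.00 | 48960.00 | 346800.00
horizontal leg | 1800.00 | 69.00 | 10.00 | 124200.00 | 18000.00
gusset | 1320.00 | 38.67 | 40.00 | 51040.00 | 52800.00
Σ | 7200.00 |  |  | 224200.00 | 417600.00
x̄ = 224200.00 / 7200.00 = 31.14 cm
ȳ = 417600.00 / 7200.00 = 58.00 cm

x̄ = 31.14 cm, ȳ = 58.00 cm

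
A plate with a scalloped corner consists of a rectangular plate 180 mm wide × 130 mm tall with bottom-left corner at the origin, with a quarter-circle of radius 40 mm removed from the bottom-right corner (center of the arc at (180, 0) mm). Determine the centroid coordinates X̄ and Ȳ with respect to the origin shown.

Part | A | x̄ᵢ | ȳᵢ | A·x̄ᵢ | A·ȳᵢ
plate | 23400.00 | 90.00 | 65.00 | 2106000.00 | 1521000.00
removed quarter-circle | -1256.64 | 163.02 | 16.98 | -204861.34 | -21333.33
Σ | 22143.36 |  |  | 1901138.66 | 1499666.67
X̄ = 1901138.66 / 22143.36 = 85.86 mm
Ȳ = 1499666.67 / 22143.36 = 67.73 mm

X̄ = 85.86 mm, Ȳ = 67.73 mm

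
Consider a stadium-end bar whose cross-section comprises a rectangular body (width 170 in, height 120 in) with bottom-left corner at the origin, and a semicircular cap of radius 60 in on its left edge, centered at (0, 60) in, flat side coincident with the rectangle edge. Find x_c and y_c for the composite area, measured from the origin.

rectangular body: A = 170 × 120 = 20400.00, centroid at (85.00, 60.00).
semicircular end: A = ½π·60² = 5654.87, centroid at (-25.46, 60.00).
ΣA = 26054.87 in²
ΣAx_c = (20400.00)(85.00) + (5654.87)(-25.46) = 1590000.00 in³
ΣAy_c = (20400.00)(60.00) + (5654.87)(60.00) = 1563292.01 in³
x_c = 1590000.00 / 26054.87 = 61.03 in
y_c = 1563292.01 / 26054.87 = 60.00 in

x_c = 61.03 in, y_c = 60.00 in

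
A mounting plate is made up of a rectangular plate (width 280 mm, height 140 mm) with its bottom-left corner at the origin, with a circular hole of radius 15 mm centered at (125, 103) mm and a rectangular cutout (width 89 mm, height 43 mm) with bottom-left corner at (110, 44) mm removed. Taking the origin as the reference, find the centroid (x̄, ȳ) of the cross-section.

x̄ = 138.71 mm, ȳ = 69.82 mm

plate: A = 280 × 140 = 39200.00, centroid at (140.00, 70.00).
hole 1: A = −π·15² = -706.86, centroid at (125.00, 103.00).
hole 2: A = −(89 × 43) = -3827.00, centroid at (154.50, 65.50).
ΣA = 34666.14 mm²
ΣAx̄ = (39200.00)(140.00) + (-706.86)(125.00) + (-3827.00)(154.50) = 4808371.21 mm³
ΣAȳ = (39200.00)(70.00) + (-706.86)(103.00) + (-3827.00)(65.50) = 2420525.09 mm³
x̄ = 4808371.21 / 34666.14 = 138.71 mm
ȳ = 2420525.09 / 34666.14 = 69.82 mm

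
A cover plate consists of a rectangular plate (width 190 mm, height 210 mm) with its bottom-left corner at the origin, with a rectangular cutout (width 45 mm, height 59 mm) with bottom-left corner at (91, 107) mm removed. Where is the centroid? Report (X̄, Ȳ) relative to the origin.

plate: A = 190 × 210 = 39900.00, centroid at (95.00, 105.00).
hole: A = −(45 × 59) = -2655.00, centroid at (113.50, 136.50).
ΣA = 37245.00 mm²
ΣAX̄ = (39900.00)(95.00) + (-2655.00)(113.50) = 3489157.50 mm³
ΣAȲ = (39900.00)(105.00) + (-2655.00)(136.50) = 3827092.50 mm³
X̄ = 3489157.50 / 37245.00 = 93.68 mm
Ȳ = 3827092.50 / 37245.00 = 102.75 mm

X̄ = 93.68 mm, Ȳ = 102.75 mm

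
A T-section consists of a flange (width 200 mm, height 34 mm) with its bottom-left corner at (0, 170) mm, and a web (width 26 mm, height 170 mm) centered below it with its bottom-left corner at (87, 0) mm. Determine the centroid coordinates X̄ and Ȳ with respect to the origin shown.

X̄ = 100.00 mm, Ȳ = 146.82 mm

Part | A | x̄ᵢ | ȳᵢ | A·x̄ᵢ | A·ȳᵢ
web | 4420.00 | 100.00 | 85.00 | 442000.00 | 375700.00
flange | 6800.00 | 100.00 | 187.00 | 680000.00 | 1271600.00
Σ | 11220.00 |  |  | 1122000.00 | 1647300.00
X̄ = 1122000.00 / 11220.00 = 100.00 mm
Ȳ = 1647300.00 / 11220.00 = 146.82 mm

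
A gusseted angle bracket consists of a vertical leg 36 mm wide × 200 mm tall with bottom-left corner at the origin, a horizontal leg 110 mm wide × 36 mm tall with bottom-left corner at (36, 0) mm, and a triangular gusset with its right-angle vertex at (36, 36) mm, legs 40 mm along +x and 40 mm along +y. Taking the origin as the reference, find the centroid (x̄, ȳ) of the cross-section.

x̄ = 44.27 mm, ȳ = 69.46 mm

vertical leg: A = 36 × 200 = 7200.00, centroid at (18.00, 100.00).
horizontal leg: A = 110 × 36 = 3960.00, centroid at (91.00, 18.00).
gusset: A = ½·40·40 = 800.00, centroid at (49.33, 49.33).
ΣA = 11960.00 mm²
ΣAx̄ = (7200.00)(18.00) + (3960.00)(91.00) + (800.00)(49.33) = 529426.67 mm³
ΣAȳ = (7200.00)(100.00) + (3960.00)(18.00) + (800.00)(49.33) = 830746.67 mm³
x̄ = 529426.67 / 11960.00 = 44.27 mm
ȳ = 830746.67 / 11960.00 = 69.46 mm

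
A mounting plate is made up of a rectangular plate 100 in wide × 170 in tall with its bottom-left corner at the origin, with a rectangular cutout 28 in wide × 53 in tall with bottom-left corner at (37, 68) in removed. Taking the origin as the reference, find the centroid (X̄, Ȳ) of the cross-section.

plate: A = 100 × 170 = 17000.00, centroid at (50.00, 85.00).
hole: A = −(28 × 53) = -1484.00, centroid at (51.00, 94.50).
ΣA = 15516.00 in², ΣAX̄ = 774316.00 in³, ΣAȲ = 1304762.00 in³.
X̄ = 774316.00/15516.00 = 49.90 in; Ȳ = 1304762.00/15516.00 = 84.09 in.

X̄ = 49.90 in, Ȳ = 84.09 in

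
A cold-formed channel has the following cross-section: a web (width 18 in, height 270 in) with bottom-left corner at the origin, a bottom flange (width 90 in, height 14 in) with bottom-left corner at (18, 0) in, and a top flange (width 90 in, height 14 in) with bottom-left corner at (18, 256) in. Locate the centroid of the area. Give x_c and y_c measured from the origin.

web: A = 18 × 270 = 4860.00, centroid at (9.00, 135.00).
bottom flange: A = 90 × 14 = 1260.00, centroid at (63.00, 7.00).
top flange: A = 90 × 14 = 1260.00, centroid at (63.00, 263.00).
ΣA = 7380.00 in²
ΣAx_c = (4860.00)(9.00) + (1260.00)(63.00) + (1260.00)(63.00) = 202500.00 in³
ΣAy_c = (4860.00)(135.00) + (1260.00)(7.00) + (1260.00)(263.00) = 996300.00 in³
x_c = 202500.00 / 7380.00 = 27.44 in
y_c = 996300.00 / 7380.00 = 135.00 in

x_c = 27.44 in, y_c = 135.00 in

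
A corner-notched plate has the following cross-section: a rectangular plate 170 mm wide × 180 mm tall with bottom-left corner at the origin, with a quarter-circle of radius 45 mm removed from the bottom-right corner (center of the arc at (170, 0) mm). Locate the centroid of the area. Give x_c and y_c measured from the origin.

plate: A = 170 × 180 = 30600.00, centroid at (85.00, 90.00).
removed quarter-circle: A = −¼π·45² = -1590.43, centroid at (150.90, 19.10).
ΣA = 29009.57 mm²
ΣAx_c = (30600.00)(85.00) + (-1590.43)(150.90) = 2361001.68 mm³
ΣAy_c = (30600.00)(90.00) + (-1590.43)(19.10) = 2723625.00 mm³
x_c = 2361001.68 / 29009.57 = 81.39 mm
y_c = 2723625.00 / 29009.57 = 93.89 mm

x_c = 81.39 mm, y_c = 93.89 mm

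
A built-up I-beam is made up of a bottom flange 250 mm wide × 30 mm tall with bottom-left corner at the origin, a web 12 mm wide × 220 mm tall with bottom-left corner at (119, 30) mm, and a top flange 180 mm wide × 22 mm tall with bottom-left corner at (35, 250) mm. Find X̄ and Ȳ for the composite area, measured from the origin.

X̄ = 125.00 mm, Ȳ = 107.49 mm

bottom flange: A = 250 × 30 = 7500.00, centroid at (125.00, 15.00).
web: A = 12 × 220 = 2640.00, centroid at (125.00, 140.00).
top flange: A = 180 × 22 = 3960.00, centroid at (125.00, 261.00).
ΣA = 14100.00 mm²
ΣAX̄ = (7500.00)(125.00) + (2640.00)(125.00) + (3960.00)(125.00) = 1762500.00 mm³
ΣAȲ = (7500.00)(15.00) + (2640.00)(140.00) + (3960.00)(261.00) = 1515660.00 mm³
X̄ = 1762500.00 / 14100.00 = 125.00 mm
Ȳ = 1515660.00 / 14100.00 = 107.49 mm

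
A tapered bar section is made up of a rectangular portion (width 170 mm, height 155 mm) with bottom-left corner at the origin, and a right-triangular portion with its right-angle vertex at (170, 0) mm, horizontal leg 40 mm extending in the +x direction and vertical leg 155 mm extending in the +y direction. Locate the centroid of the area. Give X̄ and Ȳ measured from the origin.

rectangular portion: A = 170 × 155 = 26350.00, centroid at (85.00, 77.50).
triangular portion: A = ½·40·155 = 3100.00, centroid at (183.33, 51.67).
ΣA = 29450.00 mm², ΣAX̄ = 2808083.33 mm³, ΣAȲ = 2202291.67 mm³.
X̄ = 2808083.33/29450.00 = 95.35 mm; Ȳ = 2202291.67/29450.00 = 74.78 mm.

X̄ = 95.35 mm, Ȳ = 74.78 mm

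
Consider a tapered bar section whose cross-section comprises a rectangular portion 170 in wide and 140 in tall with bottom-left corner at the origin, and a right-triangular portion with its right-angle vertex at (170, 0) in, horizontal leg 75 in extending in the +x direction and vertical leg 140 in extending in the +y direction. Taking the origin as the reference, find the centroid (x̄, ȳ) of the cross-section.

rectangular portion: A = 170 × 140 = 23800.00, centroid at (85.00, 70.00).
triangular portion: A = ½·75·140 = 5250.00, centroid at (195.00, 46.67).
ΣA = 29050.00 in²
ΣAx̄ = (23800.00)(85.00) + (5250.00)(195.00) = 3046750.00 in³
ΣAȳ = (23800.00)(70.00) + (5250.00)(46.67) = 1911000.00 in³
x̄ = 3046750.00 / 29050.00 = 104.88 in
ȳ = 1911000.00 / 29050.00 = 65.78 in

x̄ = 104.88 in, ȳ = 65.78 in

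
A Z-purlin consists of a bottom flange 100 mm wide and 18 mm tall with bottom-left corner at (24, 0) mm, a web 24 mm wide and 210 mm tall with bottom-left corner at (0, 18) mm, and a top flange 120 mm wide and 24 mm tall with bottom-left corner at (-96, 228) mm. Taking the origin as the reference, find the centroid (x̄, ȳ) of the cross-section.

x̄ = 9.26 mm, ȳ = 136.56 mm

Part | A | x̄ᵢ | ȳᵢ | A·x̄ᵢ | A·ȳᵢ
bottom flange | 1800.00 | 74.00 | 9.00 | 133200.00 | 16200.00
web | 5040.00 | 12.00 | 123.00 | 60480.00 | 619920.00
top flange | 2880.00 | -36.00 | 240.00 | -103680.00 | 691200.00
Σ | 9720.00 |  |  | 90000.00 | 1327320.00
x̄ = 90000.00 / 9720.00 = 9.26 mm
ȳ = 1327320.00 / 9720.00 = 136.56 mm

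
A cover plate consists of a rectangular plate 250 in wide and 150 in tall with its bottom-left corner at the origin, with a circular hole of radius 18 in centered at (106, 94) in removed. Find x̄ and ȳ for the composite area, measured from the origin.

x̄ = 125.53 in, ȳ = 74.47 in

Part | A | x̄ᵢ | ȳᵢ | A·x̄ᵢ | A·ȳᵢ
plate | 37500.00 | 125.00 | 75.00 | 4687500.00 | 2812500.00
hole | -1017.88 | 106.00 | 94.00 | -107894.86 | -95680.35
Σ | 36482.12 |  |  | 4579605.14 | 2716819.65
x̄ = 4579605.14 / 36482.12 = 125.53 in
ȳ = 2716819.65 / 36482.12 = 74.47 in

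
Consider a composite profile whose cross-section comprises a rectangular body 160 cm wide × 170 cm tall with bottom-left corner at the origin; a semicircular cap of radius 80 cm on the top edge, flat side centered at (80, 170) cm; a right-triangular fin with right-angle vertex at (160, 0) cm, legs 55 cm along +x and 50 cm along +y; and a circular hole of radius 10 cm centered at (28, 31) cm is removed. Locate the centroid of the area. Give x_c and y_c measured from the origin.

Part | A | x̄ᵢ | ȳᵢ | A·x̄ᵢ | A·ȳᵢ
rectangular body | 27200.00 | 80.00 | 85.00 | 2176000.00 | 2312000.00
semicircular top | 10053.10 | 80.00 | 203.95 | 804247.72 | 2050359.74
triangular fin | 1375.00 | 178.33 | 16.67 | 245208.33 | 22916.67
hole | -314.16 | 28.00 | 31.00 | -8796.46 | -9738.94
Σ | 38313.94 |  |  | 3216659.59 | 4375537.47
x_c = 3216659.59 / 38313.94 = 83.96 cm
y_c = 4375537.47 / 38313.94 = 114.20 cm

x_c = 83.96 cm, y_c = 114.20 cm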